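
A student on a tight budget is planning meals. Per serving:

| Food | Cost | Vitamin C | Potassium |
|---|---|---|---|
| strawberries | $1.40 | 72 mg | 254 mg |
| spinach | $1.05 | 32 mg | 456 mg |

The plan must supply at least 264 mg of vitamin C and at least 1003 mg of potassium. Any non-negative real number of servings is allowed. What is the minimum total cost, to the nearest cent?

Compare the cost at each extreme point of the feasible region.
strawberries only: max(264/72, 1003/254) = 3.949 servings → $5.53.
spinach only: max(264/32, 1003/456) = 8.25 servings → $8.66.
strawberries + spinach with both tight: 3.574 servings and 0.2089 servings → $5.22.
So the least-cost plan costs $5.22.

$5.22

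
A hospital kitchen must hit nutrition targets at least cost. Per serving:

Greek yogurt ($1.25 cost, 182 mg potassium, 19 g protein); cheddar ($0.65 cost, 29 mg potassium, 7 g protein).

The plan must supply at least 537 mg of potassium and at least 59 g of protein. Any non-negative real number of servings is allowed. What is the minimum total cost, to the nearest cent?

$3.88

For a min-cost LP with two ≥-constraints, a basic feasible solution has at most two positive variables.
Greek yogurt only: max(537/182, 59/19) = 3.105 servings → $3.88.
cheddar only: max(537/29, 59/7) = 18.52 servings → $12.04.
Greek yogurt + cheddar with both tight: 2.833 servings and 0.74 servings → $4.02.
The minimum over all feasible corners is $3.88.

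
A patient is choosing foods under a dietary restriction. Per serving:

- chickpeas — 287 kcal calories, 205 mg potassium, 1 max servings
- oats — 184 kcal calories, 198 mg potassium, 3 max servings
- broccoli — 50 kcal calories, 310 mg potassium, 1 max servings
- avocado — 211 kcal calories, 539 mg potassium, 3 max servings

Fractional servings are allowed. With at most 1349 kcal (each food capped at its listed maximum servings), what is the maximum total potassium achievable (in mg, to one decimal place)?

Potassium per kcal: broccoli 6.2, avocado 2.555, oats 1.076, chickpeas 0.7143.
Take 1 serving of broccoli: uses 50 kcal, +310.0 mg potassium (running total 310.0 mg).
Take 3 servings of avocado: uses 633 kcal, +1617.0 mg potassium (running total 1927.0 mg).
Take 3 servings of oats: uses 552 kcal, +594.0 mg potassium (running total 2521.0 mg).
Take 0.3972 servings of chickpeas: uses 114 kcal, +81.4 mg potassium (running total 2602.4 mg).
Greedy by best ratio exhausts the calories allowance optimally: 2602.4 mg.

2602.4 mg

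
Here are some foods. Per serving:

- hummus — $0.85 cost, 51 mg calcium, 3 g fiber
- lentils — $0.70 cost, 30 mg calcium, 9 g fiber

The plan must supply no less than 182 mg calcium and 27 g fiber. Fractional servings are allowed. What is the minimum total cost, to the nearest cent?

$3.48

Check every corner: each single food scaled to meet both minima, and each pair solved so both constraints bind.
hummus only: max(182/51, 27/3) = 9 servings → $7.65.
lentils only: max(182/30, 27/9) = 6.067 servings → $4.25.
hummus + lentils with both tight: 2.244 servings and 2.252 servings → $3.48.
The minimum over all feasible corners is $3.48.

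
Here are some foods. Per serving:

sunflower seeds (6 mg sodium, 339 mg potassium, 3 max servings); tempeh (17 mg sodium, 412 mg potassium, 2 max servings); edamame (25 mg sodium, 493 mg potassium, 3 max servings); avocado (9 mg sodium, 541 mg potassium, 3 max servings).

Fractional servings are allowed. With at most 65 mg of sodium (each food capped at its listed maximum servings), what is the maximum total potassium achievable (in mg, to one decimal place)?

3124.7 mg

Potassium per mg sodium: avocado 60.11, sunflower seeds 56.5, tempeh 24.24, edamame 19.72.
Take 3 servings of avocado: uses 27 mg sodium, +1623.0 mg potassium (running total 1623.0 mg).
Take 3 servings of sunflower seeds: uses 18 mg sodium, +1017.0 mg potassium (running total 2640.0 mg).
Take 1.176 servings of tempeh: uses 20 mg sodium, +484.7 mg potassium (running total 3124.7 mg).
Greedy by best ratio exhausts the sodium allowance optimally: 3124.7 mg.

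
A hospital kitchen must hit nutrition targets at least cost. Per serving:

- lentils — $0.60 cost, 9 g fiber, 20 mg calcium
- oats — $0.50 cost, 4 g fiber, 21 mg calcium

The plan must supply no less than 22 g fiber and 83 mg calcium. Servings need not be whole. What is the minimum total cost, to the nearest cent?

$2.12

At the optimum either one food covers both requirements or two foods hit both targets exactly; no other combination can be cheaper.
lentils only: max(22/9, 83/20) = 4.15 servings → $2.49.
oats only: max(22/4, 83/21) = 5.5 servings → $2.75.
lentils + oats with both tight: 1.193 servings and 2.817 servings → $2.12.
Cheapest feasible corner: $2.12.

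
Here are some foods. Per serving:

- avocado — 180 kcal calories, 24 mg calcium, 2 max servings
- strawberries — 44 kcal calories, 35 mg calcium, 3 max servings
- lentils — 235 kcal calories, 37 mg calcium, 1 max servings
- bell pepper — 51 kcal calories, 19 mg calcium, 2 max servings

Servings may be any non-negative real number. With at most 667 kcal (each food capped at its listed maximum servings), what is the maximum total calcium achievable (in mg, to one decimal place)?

Calcium per kcal: strawberries 0.7955, bell pepper 0.3725, lentils 0.1574, avocado 0.1333.
Take 3 servings of strawberries: uses 132 kcal, +105.0 mg calcium (running total 105.0 mg).
Take 2 servings of bell pepper: uses 102 kcal, +38.0 mg calcium (running total 143.0 mg).
Take 1 serving of lentils: uses 235 kcal, +37.0 mg calcium (running total 180.0 mg).
Take 1.1 servings of avocado: uses 198 kcal, +26.4 mg calcium (running total 206.4 mg).
Filling greedily by calcium-per-kcal is optimal for one linear limit, giving 206.4 mg.

206.4 mg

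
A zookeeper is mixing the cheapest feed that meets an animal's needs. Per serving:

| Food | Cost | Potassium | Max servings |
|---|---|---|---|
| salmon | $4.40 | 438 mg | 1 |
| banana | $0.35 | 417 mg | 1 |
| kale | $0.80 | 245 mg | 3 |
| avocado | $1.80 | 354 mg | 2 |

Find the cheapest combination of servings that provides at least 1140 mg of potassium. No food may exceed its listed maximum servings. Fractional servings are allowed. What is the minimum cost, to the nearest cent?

$2.71

Cost per mg of potassium: banana $0.0008, kale $0.0033, avocado $0.0051, salmon $0.0100.
Take 1 serving of banana: +417.0 mg potassium for $0.35 (total $0.35, still need 723.0 mg).
Take 2.951 servings of kale: +723.0 mg potassium for $2.36 (total $2.71, still need 0.0 mg).
Greedy by cheapest-per-mg is optimal for a single linear constraint, so the minimum cost is $2.71.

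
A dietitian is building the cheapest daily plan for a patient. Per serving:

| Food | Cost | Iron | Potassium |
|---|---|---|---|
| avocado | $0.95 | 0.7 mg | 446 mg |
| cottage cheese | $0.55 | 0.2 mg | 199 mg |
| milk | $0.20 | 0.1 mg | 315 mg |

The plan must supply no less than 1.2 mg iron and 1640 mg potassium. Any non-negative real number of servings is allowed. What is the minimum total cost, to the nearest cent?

This is a tiny linear program; its minimum lies at a vertex of the feasible set. List the vertices and price them.
avocado only: max(1.2/0.7, 1640/446) = 3.677 servings → $3.49.
cottage cheese only: max(1.2/0.2, 1640/199) = 8.241 servings → $4.53.
milk only: max(1.2/0.1, 1640/315) = 12 servings → $2.40.
avocado + cottage cheese: intersection lies outside the first quadrant.
avocado + milk with both tight: 1.217 servings and 3.484 servings → $1.85.
cottage cheese + milk with both tight: 4.965 servings and 2.07 servings → $3.14.
So the least-cost plan costs $1.85.

$1.85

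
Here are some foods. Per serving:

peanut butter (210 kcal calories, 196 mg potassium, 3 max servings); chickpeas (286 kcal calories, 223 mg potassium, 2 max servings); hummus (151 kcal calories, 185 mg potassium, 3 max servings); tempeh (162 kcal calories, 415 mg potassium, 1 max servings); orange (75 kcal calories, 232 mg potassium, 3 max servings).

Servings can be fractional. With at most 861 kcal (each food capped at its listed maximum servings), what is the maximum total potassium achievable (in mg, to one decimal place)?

Potassium per kcal: orange 3.093, tempeh 2.562, hummus 1.225, peanut butter 0.9333, chickpeas 0.7797.
Take 3 servings of orange: uses 225 kcal, +696.0 mg potassium (running total 696.0 mg).
Take 1 serving of tempeh: uses 162 kcal, +415.0 mg potassium (running total 1111.0 mg).
Take 3 servings of hummus: uses 453 kcal, +555.0 mg potassium (running total 1666.0 mg).
Take 0.1 servings of peanut butter: uses 21 kcal, +19.6 mg potassium (running total 1685.6 mg).
Greedy by best ratio exhausts the calories allowance optimally: 1685.6 mg.

1685.6 mg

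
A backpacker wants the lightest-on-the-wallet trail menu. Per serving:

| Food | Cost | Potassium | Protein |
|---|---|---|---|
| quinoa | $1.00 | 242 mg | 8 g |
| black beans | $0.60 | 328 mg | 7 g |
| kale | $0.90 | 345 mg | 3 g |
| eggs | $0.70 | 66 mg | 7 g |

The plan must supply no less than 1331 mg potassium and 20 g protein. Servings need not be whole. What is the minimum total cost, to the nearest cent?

$2.43

The cheapest plan sits at a corner of the feasible region — with two constraints it uses at most two foods.
quinoa only: max(1331/242, 20/8) = 5.5 servings → $5.50.
black beans only: max(1331/328, 20/7) = 4.058 servings → $2.43.
kale only: max(1331/345, 20/3) = 6.667 servings → $6.00.
eggs only: max(1331/66, 20/7) = 20.17 servings → $14.12.
quinoa + black beans: intersection lies outside the first quadrant.
quinoa + kale with both tight: 1.429 servings and 2.855 servings → $4.00.
quinoa + eggs with both targets exact would need a negative amount; discard.
black beans + kale with both tight: 2.031 servings and 1.927 servings → $2.95.
black beans + eggs with both targets exact would need a negative amount; discard.
kale + eggs with both tight: 3.607 servings and 1.311 servings → $4.16.
The minimum over all feasible corners is $2.43.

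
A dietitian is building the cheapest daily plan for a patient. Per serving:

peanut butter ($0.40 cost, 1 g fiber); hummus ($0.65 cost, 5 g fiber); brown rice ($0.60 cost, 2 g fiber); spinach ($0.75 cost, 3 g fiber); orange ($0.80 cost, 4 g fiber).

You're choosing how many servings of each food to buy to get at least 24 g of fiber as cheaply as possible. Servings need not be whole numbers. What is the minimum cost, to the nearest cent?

Cost per g of fiber: hummus $0.1300, orange $0.2000, spinach $0.2500, brown rice $0.3000, peanut butter $0.4000.
With no serving limits, use only hummus: 24 g / 5 g = 4.8 servings × $0.65 = $3.12.

$3.12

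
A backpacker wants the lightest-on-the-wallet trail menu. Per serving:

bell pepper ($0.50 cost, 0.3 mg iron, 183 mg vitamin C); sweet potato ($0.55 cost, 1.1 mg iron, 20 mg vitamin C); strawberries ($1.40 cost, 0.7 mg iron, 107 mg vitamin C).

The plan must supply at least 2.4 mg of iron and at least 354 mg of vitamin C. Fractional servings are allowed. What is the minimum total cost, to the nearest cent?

$1.81

With two linear requirements the optimum uses one or two foods; enumerate the corners.
bell pepper only: max(2.4/0.3, 354/183) = 8 servings → $4.00.
sweet potato only: max(2.4/1.1, 354/20) = 17.7 servings → $9.73.
strawberries only: max(2.4/0.7, 354/107) = 3.429 servings → $4.80.
bell pepper + sweet potato with both tight: 1.748 servings and 1.705 servings → $1.81.
bell pepper + strawberries: the both-tight solution has a negative serving — not a feasible corner.
sweet potato + strawberries with both tight: 0.08679 servings and 3.292 servings → $4.66.
So the least-cost plan costs $1.81.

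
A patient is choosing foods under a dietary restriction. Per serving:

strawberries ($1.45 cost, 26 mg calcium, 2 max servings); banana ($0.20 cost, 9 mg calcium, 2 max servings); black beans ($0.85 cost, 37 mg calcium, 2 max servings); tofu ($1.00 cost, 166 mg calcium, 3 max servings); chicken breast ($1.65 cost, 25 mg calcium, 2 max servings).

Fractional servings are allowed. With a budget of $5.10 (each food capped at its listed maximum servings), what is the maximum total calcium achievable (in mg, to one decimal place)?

Calcium per dollar: tofu 166, banana 45, black beans 43.53, strawberries 17.93, chicken breast 15.15.
Take 3 servings of tofu: spends $3.00, +498.0 mg calcium (running total 498.0 mg).
Take 2 servings of banana: spends $0.40, +18.0 mg calcium (running total 516.0 mg).
Take 2 servings of black beans: spends $1.70, +74.0 mg calcium (running total 590.0 mg).
Filling greedily by calcium-per-dollar is optimal for one linear limit, giving 590.0 mg.

590.0 mg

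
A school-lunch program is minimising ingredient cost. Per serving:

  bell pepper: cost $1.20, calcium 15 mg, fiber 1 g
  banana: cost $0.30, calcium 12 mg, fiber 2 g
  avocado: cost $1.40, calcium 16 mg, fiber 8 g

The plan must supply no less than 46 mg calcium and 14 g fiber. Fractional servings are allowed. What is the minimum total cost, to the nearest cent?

At the optimum either one food covers both requirements or two foods hit both targets exactly; no other combination can be cheaper.
bell pepper only: max(46/15, 14/1) = 14 servings → $16.80.
banana only: max(46/12, 14/2) = 7 servings → $2.10.
avocado only: max(46/16, 14/8) = 2.875 servings → $4.03.
bell pepper + banana with both targets exact would need a negative amount; discard.
bell pepper + avocado with both tight: 1.385 servings and 1.577 servings → $3.87.
banana + avocado with both tight: 2.25 servings and 1.188 servings → $2.34.
Cheapest feasible corner: $2.10.

$2.10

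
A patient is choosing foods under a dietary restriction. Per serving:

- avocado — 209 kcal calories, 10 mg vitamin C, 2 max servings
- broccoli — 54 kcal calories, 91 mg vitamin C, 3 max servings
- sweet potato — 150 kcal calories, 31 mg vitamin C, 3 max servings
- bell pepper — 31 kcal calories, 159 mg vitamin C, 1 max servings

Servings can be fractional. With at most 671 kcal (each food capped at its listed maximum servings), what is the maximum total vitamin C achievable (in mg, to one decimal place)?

526.3 mg

Vitamin C per kcal: bell pepper 5.129, broccoli 1.685, sweet potato 0.2067, avocado 0.04785.
Take 1 serving of bell pepper: uses 31 kcal, +159.0 mg vitamin C (running total 159.0 mg).
Take 3 servings of broccoli: uses 162 kcal, +273.0 mg vitamin C (running total 432.0 mg).
Take 3 servings of sweet potato: uses 450 kcal, +93.0 mg vitamin C (running total 525.0 mg).
Take 0.134 servings of avocado: uses 28 kcal, +1.3 mg vitamin C (running total 526.3 mg).
Filling greedily by vitamin C-per-kcal is optimal for one linear limit, giving 526.3 mg.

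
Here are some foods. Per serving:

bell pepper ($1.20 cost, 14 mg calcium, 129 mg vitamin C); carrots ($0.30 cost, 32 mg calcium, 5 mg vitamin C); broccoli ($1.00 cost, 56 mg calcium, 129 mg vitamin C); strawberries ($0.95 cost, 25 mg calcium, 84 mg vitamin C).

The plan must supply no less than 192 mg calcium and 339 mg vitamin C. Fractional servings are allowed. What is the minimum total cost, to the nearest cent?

$3.02

At the optimum either one food covers both requirements or two foods hit both targets exactly; no other combination can be cheaper.
bell pepper only: max(192/14, 339/129) = 13.71 servings → $16.46.
carrots only: max(192/32, 339/5) = 67.8 servings → $20.34.
broccoli only: max(192/56, 339/129) = 3.429 servings → $3.43.
strawberries only: max(192/25, 339/84) = 7.68 servings → $7.30.
bell pepper + carrots with both tight: 2.437 servings and 4.934 servings → $4.40.
bell pepper + broccoli: the both-tight solution has a negative serving — not a feasible corner.
bell pepper + strawberries: intersection lies outside the first quadrant.
carrots + broccoli with both tight: 1.503 servings and 2.57 servings → $3.02.
carrots + strawberries with both tight: 2.986 servings and 3.858 servings → $4.56.
broccoli + strawberries: intersection lies outside the first quadrant.
The minimum over all feasible corners is $3.02.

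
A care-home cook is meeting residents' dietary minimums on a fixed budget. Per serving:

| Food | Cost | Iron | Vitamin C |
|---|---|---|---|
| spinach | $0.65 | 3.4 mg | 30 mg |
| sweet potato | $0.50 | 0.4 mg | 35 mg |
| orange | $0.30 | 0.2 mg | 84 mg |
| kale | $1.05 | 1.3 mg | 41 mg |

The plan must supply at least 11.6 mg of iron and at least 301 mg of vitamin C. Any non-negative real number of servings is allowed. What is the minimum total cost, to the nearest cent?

An LP optimum is at a vertex; with two nutrient constraints at most two foods are used. Check each candidate.
spinach only: max(11.6/3.4, 301/30) = 10.03 servings → $6.52.
sweet potato only: max(11.6/0.4, 301/35) = 29 servings → $14.50.
orange only: max(11.6/0.2, 301/84) = 58 servings → $17.40.
kale only: max(11.6/1.3, 301/41) = 8.923 servings → $9.37.
spinach + sweet potato with both tight: 2.669 servings and 6.312 servings → $4.89.
spinach + orange with both tight: 3.27 servings and 2.416 servings → $2.85.
spinach + kale with both tight: 0.8396 servings and 6.727 servings → $7.61.
sweet potato + orange: intersection lies outside the first quadrant.
sweet potato + kale with both targets exact would need a negative amount; discard.
orange + kale: the both-tight solution has a negative serving — not a feasible corner.
The minimum over all feasible corners is $2.85.

$2.85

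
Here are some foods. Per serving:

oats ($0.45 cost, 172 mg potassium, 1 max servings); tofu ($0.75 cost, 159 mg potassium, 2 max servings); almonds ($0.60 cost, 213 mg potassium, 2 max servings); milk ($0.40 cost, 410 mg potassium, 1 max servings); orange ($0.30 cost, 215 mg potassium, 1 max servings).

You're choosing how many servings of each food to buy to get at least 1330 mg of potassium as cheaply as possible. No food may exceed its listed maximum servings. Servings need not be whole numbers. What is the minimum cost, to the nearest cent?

Cost per mg of potassium: milk $0.0010, orange $0.0014, oats $0.0026, almonds $0.0028, tofu $0.0047.
Take 1 serving of milk: +410.0 mg potassium for $0.40 (total $0.40, still need 920.0 mg).
Take 1 serving of orange: +215.0 mg potassium for $0.30 (total $0.70, still need 705.0 mg).
Take 1 serving of oats: +172.0 mg potassium for $0.45 (total $1.15, still need 533.0 mg).
Take 2 servings of almonds: +426.0 mg potassium for $1.20 (total $2.35, still need 107.0 mg).
Take 0.673 servings of tofu: +107.0 mg potassium for $0.50 (total $2.85, still need 0.0 mg).
Filling from the cheapest source first is optimal under one linear minimum: $2.85.

$2.85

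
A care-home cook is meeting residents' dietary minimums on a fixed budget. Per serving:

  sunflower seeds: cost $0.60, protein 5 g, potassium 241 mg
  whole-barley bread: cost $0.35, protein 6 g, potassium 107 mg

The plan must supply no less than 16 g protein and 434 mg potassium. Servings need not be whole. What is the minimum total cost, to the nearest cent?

Check every corner: each single food scaled to meet both minima, and each pair solved so both constraints bind.
sunflower seeds only: max(16/5, 434/241) = 3.2 servings → $1.92.
whole-barley bread only: max(16/6, 434/107) = 4.056 servings → $1.42.
sunflower seeds + whole-barley bread with both tight: 0.9791 servings and 1.851 servings → $1.24.
So the least-cost plan costs $1.24.

$1.24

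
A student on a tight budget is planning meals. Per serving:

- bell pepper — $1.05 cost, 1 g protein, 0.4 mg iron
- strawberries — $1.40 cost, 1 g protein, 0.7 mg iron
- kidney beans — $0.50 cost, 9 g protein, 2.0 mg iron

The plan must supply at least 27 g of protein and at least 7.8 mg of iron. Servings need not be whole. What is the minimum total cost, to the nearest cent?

An LP optimum is at a vertex; with two nutrient constraints at most two foods are used. Check each candidate.
bell pepper only: max(27/1, 7.8/0.4) = 27 servings → $28.35.
strawberries only: max(27/1, 7.8/0.7) = 27 servings → $37.80.
kidney beans only: max(27/9, 7.8/2.0) = 3.9 servings → $1.95.
bell pepper + strawberries with both targets exact would need a negative amount; discard.
bell pepper + kidney beans with both tight: 10.12 servings and 1.875 servings → $11.57.
strawberries + kidney beans with both tight: 3.767 servings and 2.581 servings → $6.57.
So the least-cost plan costs $1.95.

$1.95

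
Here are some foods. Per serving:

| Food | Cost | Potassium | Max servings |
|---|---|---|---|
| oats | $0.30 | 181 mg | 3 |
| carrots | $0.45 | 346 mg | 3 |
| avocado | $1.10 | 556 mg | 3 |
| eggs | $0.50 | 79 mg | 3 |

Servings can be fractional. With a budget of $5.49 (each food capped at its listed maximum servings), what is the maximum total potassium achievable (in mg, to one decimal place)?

3218.7 mg

Potassium per dollar: carrots 768.9, oats 603.3, avocado 505.5, eggs 158.
Take 3 servings of carrots: spends $1.35, +1038.0 mg potassium (running total 1038.0 mg).
Take 3 servings of oats: spends $0.90, +543.0 mg potassium (running total 1581.0 mg).
Take 2.945 servings of avocado: spends $3.24, +1637.7 mg potassium (running total 3218.7 mg).
Greedy by best ratio exhausts the cost allowance optimally: 3218.7 mg.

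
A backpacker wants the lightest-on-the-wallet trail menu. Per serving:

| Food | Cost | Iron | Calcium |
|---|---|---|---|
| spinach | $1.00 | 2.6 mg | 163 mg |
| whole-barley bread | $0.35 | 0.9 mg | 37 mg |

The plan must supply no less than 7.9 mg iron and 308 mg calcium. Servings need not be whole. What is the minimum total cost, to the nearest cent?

At the optimum either one food covers both requirements or two foods hit both targets exactly; no other combination can be cheaper.
spinach only: max(7.9/2.6, 308/163) = 3.038 servings → $3.04.
whole-barley bread only: max(7.9/0.9, 308/37) = 8.778 servings → $3.07.
spinach + whole-barley bread: the both-tight solution has a negative serving — not a feasible corner.
The minimum over all feasible corners is $3.04.

$3.04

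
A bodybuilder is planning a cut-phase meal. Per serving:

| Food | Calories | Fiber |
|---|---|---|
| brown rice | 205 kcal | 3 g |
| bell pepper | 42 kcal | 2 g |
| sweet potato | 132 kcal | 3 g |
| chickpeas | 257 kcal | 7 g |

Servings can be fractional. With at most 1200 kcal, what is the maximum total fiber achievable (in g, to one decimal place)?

Fiber per kcal: bell pepper 0.04762, chickpeas 0.02724, sweet potato 0.02273, brown rice 0.01463.
With no serving limits, spend the whole calories allowance on bell pepper: 1200 kcal / 42 kcal × 2 g = 57.1 g.

57.1 g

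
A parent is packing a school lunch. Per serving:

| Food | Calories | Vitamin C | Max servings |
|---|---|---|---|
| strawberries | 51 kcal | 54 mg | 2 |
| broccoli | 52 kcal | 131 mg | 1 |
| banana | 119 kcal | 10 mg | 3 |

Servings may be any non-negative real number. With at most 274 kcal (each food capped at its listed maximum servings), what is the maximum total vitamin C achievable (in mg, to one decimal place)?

Vitamin C per kcal: broccoli 2.519, strawberries 1.059, banana 0.08403.
Take 1 serving of broccoli: uses 52 kcal, +131.0 mg vitamin C (running total 131.0 mg).
Take 2 servings of strawberries: uses 102 kcal, +108.0 mg vitamin C (running total 239.0 mg).
Take 1.008 servings of banana: uses 120 kcal, +10.1 mg vitamin C (running total 249.1 mg).
Filling greedily by vitamin C-per-kcal is optimal for one linear limit, giving 249.1 mg.

249.1 mg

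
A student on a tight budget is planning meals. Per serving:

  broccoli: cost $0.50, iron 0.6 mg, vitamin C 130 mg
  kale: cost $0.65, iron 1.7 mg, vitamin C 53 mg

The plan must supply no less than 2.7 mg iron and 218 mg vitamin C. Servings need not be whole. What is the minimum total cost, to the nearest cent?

$1.36

A basic optimal solution has at most two foods positive. Try each food alone and each pair with both targets met exactly.
broccoli only: max(2.7/0.6, 218/130) = 4.5 servings → $2.25.
kale only: max(2.7/1.7, 218/53) = 4.113 servings → $2.67.
broccoli + kale with both tight: 1.202 servings and 1.164 servings → $1.36.
So the least-cost plan costs $1.36.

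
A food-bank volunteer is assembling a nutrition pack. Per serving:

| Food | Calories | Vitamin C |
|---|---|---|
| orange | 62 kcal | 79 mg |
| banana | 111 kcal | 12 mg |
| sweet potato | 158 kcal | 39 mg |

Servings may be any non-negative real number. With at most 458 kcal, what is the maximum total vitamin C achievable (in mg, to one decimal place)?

583.6 mg

Vitamin C per kcal: orange 1.274, sweet potato 0.2468, banana 0.1081.
With no serving limits, spend the whole calories allowance on orange: 458 kcal / 62 kcal × 79 mg = 583.6 mg.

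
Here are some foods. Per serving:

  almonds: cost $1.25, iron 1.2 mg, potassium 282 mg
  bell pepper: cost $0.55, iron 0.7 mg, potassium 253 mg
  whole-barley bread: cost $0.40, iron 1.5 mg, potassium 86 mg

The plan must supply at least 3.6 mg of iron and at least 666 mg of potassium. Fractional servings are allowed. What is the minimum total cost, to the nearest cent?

$1.74

For a min-cost LP with two ≥-constraints, a basic feasible solution has at most two positive variables.
almonds only: max(3.6/1.2, 666/282) = 3 servings → $3.75.
bell pepper only: max(3.6/0.7, 666/253) = 5.143 servings → $2.83.
whole-barley bread only: max(3.6/1.5, 666/86) = 7.744 servings → $3.10.
almonds + bell pepper: the both-tight solution has a negative serving — not a feasible corner.
almonds + whole-barley bread with both tight: 2.156 servings and 0.6754 servings → $2.96.
bell pepper + whole-barley bread with both tight: 2.159 servings and 1.392 servings → $1.74.
Cheapest feasible corner: $1.74.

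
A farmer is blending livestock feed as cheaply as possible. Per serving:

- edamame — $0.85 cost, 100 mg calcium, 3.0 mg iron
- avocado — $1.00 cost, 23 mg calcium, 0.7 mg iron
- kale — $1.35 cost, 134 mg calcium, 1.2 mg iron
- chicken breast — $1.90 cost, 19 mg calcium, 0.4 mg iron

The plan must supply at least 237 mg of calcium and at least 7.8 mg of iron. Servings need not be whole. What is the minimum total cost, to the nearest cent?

$2.21

edamame only: max(237/100, 7.8/3.0) = 2.6 servings → $2.21.
avocado only: max(237/23, 7.8/0.7) = 11.14 servings → $11.14.
kale only: max(237/134, 7.8/1.2) = 6.5 servings → $8.78.
chicken breast only: max(237/19, 7.8/0.4) = 19.5 servings → $37.05.
edamame + avocado: intersection lies outside the first quadrant.
edamame + kale: the both-tight solution has a negative serving — not a feasible corner.
edamame + chicken breast with both targets exact would need a negative amount; discard.
avocado + kale with both targets exact would need a negative amount; discard.
avocado + chicken breast with both targets exact would need a negative amount; discard.
kale + chicken breast: the both-tight solution has a negative serving — not a feasible corner.
Cheapest feasible corner: $2.21.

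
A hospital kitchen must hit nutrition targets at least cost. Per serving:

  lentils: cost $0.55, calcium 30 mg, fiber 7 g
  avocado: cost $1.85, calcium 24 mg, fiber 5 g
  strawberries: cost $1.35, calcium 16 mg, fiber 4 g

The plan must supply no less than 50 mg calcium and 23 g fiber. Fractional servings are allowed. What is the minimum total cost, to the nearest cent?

A basic optimal solution has at most two foods positive. Try each food alone and each pair with both targets met exactly.
lentils only: max(50/30, 23/7) = 3.286 servings → $1.81.
avocado only: max(50/24, 23/5) = 4.6 servings → $8.51.
strawberries only: max(50/16, 23/4) = 5.75 servings → $7.76.
lentils + avocado: intersection lies outside the first quadrant.
lentils + strawberries: the both-tight solution has a negative serving — not a feasible corner.
avocado + strawberries: intersection lies outside the first quadrant.
Cheapest feasible corner: $1.81.

$1.81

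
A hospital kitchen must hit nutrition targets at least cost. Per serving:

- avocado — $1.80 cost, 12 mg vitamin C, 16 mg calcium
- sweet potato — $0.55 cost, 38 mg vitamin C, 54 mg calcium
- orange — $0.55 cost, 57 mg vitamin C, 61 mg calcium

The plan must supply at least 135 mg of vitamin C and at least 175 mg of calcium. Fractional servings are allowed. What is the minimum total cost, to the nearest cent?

avocado only: max(135/12, 175/16) = 11.25 servings → $20.25.
sweet potato only: max(135/38, 175/54) = 3.553 servings → $1.95.
orange only: max(135/57, 175/61) = 2.869 servings → $1.58.
avocado + sweet potato with both targets exact would need a negative amount; discard.
avocado + orange with both tight: 9.667 servings and 0.3333 servings → $17.58.
sweet potato + orange with both tight: 2.289 servings and 0.8421 servings → $1.72.
Cheapest feasible corner: $1.58.

$1.58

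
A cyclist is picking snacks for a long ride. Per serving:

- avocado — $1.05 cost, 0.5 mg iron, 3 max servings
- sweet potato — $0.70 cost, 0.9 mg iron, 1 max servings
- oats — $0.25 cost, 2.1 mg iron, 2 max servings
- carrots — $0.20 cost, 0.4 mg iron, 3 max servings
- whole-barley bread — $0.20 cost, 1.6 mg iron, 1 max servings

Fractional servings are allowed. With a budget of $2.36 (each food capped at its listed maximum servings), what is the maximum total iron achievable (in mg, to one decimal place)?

Iron per dollar: oats 8.4, whole-barley bread 8, carrots 2, sweet potato 1.286, avocado 0.4762.
Take 2 servings of oats: spends $0.50, +4.2 mg iron (running total 4.2 mg).
Take 1 serving of whole-barley bread: spends $0.20, +1.6 mg iron (running total 5.8 mg).
Take 3 servings of carrots: spends $0.60, +1.2 mg iron (running total 7.0 mg).
Take 1 serving of sweet potato: spends $0.70, +0.9 mg iron (running total 7.9 mg).
Take 0.3429 servings of avocado: spends $0.36, +0.2 mg iron (running total 8.1 mg).
Filling greedily by iron-per-dollar is optimal for one linear limit, giving 8.1 mg.

8.1 mg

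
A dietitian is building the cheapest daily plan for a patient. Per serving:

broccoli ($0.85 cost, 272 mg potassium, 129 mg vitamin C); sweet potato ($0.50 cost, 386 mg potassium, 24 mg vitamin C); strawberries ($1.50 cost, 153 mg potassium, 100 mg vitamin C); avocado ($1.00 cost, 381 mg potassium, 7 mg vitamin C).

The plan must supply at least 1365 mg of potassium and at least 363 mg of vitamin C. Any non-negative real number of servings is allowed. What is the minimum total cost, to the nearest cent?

broccoli only: max(1365/272, 363/129) = 5.018 servings → $4.27.
sweet potato only: max(1365/386, 363/24) = 15.12 servings → $7.56.
strawberries only: max(1365/153, 363/100) = 8.922 servings → $13.38.
avocado only: max(1365/381, 363/7) = 51.86 servings → $51.86.
broccoli + sweet potato with both tight: 2.481 servings and 1.788 servings → $3.00.
broccoli + strawberries with both targets exact would need a negative amount; discard.
broccoli + avocado with both tight: 2.725 servings and 1.637 servings → $3.95.
sweet potato + strawberries with both tight: 2.318 servings and 3.074 servings → $5.77.
sweet potato + avocado with both targets exact would need a negative amount; discard.
strawberries + avocado with both tight: 3.477 servings and 2.186 servings → $7.40.
Cheapest feasible corner: $3.00.

$3.00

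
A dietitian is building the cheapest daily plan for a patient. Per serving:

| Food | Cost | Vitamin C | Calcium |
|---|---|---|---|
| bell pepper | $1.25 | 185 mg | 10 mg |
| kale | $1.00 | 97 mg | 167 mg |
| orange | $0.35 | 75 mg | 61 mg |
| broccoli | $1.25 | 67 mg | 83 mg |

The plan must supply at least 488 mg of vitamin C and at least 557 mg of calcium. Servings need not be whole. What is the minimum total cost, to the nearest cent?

An LP optimum is at a vertex; with two nutrient constraints at most two foods are used. Check each candidate.
bell pepper only: max(488/185, 557/10) = 55.7 servings → $69.62.
kale only: max(488/97, 557/167) = 5.031 servings → $5.03.
orange only: max(488/75, 557/61) = 9.131 servings → $3.20.
broccoli only: max(488/67, 557/83) = 7.284 servings → $9.10.
bell pepper + kale with both tight: 0.9179 servings and 3.28 servings → $4.43.
bell pepper + orange: the both-tight solution has a negative serving — not a feasible corner.
bell pepper + broccoli with both tight: 0.2169 servings and 6.685 servings → $8.63.
kale + orange with both tight: 1.817 servings and 4.157 servings → $3.27.
kale + broccoli: the both-tight solution has a negative serving — not a feasible corner.
orange + broccoli with both tight: 1.49 servings and 5.616 servings → $7.54.
The minimum over all feasible corners is $3.20.

$3.20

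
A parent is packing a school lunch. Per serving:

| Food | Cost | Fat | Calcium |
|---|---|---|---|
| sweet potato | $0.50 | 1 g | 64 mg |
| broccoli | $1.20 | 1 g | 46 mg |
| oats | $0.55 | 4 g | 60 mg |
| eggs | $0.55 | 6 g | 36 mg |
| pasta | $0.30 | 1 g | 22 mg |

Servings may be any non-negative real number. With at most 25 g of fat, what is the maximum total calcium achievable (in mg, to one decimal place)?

1600.0 mg

Calcium per g fat: sweet potato 64, broccoli 46, pasta 22, oats 15, eggs 6.
With no serving limits, spend the whole fat allowance on sweet potato: 25 g / 1 g × 64 mg = 1600.0 mg.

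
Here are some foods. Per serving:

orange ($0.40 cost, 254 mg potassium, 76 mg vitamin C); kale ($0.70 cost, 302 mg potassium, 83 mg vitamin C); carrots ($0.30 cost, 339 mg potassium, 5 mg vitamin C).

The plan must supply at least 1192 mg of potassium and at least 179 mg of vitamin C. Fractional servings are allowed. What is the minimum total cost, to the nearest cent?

$1.45

Minimising a linear cost over {potassium ≥ 1192, vitamin C ≥ 179, servings ≥ 0} — the optimum is at a vertex, using one or two foods.
orange only: max(1192/254, 179/76) = 4.693 servings → $1.88.
kale only: max(1192/302, 179/83) = 3.947 servings → $2.76.
carrots only: max(1192/339, 179/5) = 35.8 servings → $10.74.
orange + kale with both targets exact would need a negative amount; discard.
orange + carrots with both tight: 2.234 servings and 1.842 servings → $1.45.
kale + carrots with both tight: 2.055 servings and 1.685 servings → $1.94.
Cheapest feasible corner: $1.45.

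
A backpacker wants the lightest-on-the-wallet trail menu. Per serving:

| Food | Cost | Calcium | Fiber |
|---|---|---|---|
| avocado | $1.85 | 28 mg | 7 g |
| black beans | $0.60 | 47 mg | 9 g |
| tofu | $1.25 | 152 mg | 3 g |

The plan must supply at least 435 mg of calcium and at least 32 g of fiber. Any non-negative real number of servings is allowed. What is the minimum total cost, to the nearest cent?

$4.20

Two binding constraints pin down two serving amounts, so the optimal mix uses at most two foods. The candidates are each food alone (scaled to the tighter of calcium/fiber) and each pair with both constraints tight.
avocado only: max(435/28, 32/7) = 15.54 servings → $28.74.
black beans only: max(435/47, 32/9) = 9.255 servings → $5.55.
tofu only: max(435/152, 32/3) = 10.67 servings → $13.33.
avocado + black beans: intersection lies outside the first quadrant.
avocado + tofu with both tight: 3.632 servings and 2.193 servings → $9.46.
black beans + tofu with both tight: 2.901 servings and 1.965 servings → $4.20.
So the least-cost plan costs $4.20.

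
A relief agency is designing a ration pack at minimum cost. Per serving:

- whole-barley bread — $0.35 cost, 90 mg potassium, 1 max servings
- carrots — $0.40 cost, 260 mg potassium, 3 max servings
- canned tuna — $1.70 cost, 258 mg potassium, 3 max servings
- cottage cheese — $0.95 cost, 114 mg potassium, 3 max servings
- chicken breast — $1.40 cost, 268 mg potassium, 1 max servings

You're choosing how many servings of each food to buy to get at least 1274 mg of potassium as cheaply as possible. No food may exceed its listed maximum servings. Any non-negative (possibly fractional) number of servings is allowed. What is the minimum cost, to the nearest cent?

Cost per mg of potassium: carrots $0.0015, whole-barley bread $0.0039, chicken breast $0.0052, canned tuna $0.0066, cottage cheese $0.0083.
Take 3 servings of carrots: +780.0 mg potassium for $1.20 (total $1.20, still need 494.0 mg).
Take 1 serving of whole-barley bread: +90.0 mg potassium for $0.35 (total $1.55, still need 404.0 mg).
Take 1 serving of chicken breast: +268.0 mg potassium for $1.40 (total $2.95, still need 136.0 mg).
Take 0.5271 servings of canned tuna: +136.0 mg potassium for $0.90 (total $3.85, still need 0.0 mg).
Greedy by cheapest-per-mg is optimal for a single linear constraint, so the minimum cost is $3.85.

$3.85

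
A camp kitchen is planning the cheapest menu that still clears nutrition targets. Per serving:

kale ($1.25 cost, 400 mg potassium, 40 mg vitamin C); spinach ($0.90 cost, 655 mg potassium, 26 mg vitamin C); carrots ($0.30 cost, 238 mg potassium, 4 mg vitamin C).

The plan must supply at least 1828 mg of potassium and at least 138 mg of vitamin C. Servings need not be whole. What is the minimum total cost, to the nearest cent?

kale only: max(1828/400, 138/40) = 4.57 servings → $5.71.
spinach only: max(1828/655, 138/26) = 5.308 servings → $4.78.
carrots only: max(1828/238, 138/4) = 34.5 servings → $10.35.
kale + spinach with both tight: 2.713 servings and 1.134 servings → $4.41.
kale + carrots with both tight: 3.224 servings and 2.263 servings → $4.71.
spinach + carrots: the both-tight solution has a negative serving — not a feasible corner.
So the least-cost plan costs $4.41.

$4.41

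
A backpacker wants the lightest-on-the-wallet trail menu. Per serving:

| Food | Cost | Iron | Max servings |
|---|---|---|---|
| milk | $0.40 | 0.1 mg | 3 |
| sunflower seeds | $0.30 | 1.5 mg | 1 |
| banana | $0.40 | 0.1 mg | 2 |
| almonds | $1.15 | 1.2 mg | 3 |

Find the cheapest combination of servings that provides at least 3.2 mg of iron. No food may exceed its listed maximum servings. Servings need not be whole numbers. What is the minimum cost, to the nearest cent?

Cost per mg of iron: sunflower seeds $0.2000, almonds $0.9583, milk $4.0000, banana $4.0000.
Take 1 serving of sunflower seeds: +1.5 mg iron for $0.30 (total $0.30, still need 1.7 mg).
Take 1.417 servings of almonds: +1.7 mg iron for $1.63 (total $1.93, still need 0.0 mg).
Filling from the cheapest source first is optimal under one linear minimum: $1.93.

$1.93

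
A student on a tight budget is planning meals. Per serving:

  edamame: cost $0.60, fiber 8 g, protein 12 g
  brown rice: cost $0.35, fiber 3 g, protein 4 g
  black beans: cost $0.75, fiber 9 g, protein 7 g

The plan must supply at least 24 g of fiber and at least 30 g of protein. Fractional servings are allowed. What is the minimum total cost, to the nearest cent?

This is a tiny linear program; its minimum lies at a vertex of the feasible set. List the vertices and price them.
edamame only: max(24/8, 30/12) = 3 servings → $1.80.
brown rice only: max(24/3, 30/4) = 8 servings → $2.80.
black beans only: max(24/9, 30/7) = 4.286 servings → $3.21.
edamame + brown rice with both targets exact would need a negative amount; discard.
edamame + black beans with both tight: 1.962 servings and 0.9231 servings → $1.87.
brown rice + black beans with both tight: 6.8 servings and 0.4 servings → $2.68.
So the least-cost plan costs $1.80.

$1.80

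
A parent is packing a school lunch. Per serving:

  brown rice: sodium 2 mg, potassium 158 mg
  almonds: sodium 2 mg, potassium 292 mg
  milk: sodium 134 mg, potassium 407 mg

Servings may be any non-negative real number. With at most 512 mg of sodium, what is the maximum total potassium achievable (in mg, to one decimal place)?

Potassium per mg sodium: almonds 146, brown rice 79, milk 3.037.
With no serving limits, spend the whole sodium allowance on almonds: 512 mg / 2 mg × 292 mg = 74752.0 mg.

74752.0 mg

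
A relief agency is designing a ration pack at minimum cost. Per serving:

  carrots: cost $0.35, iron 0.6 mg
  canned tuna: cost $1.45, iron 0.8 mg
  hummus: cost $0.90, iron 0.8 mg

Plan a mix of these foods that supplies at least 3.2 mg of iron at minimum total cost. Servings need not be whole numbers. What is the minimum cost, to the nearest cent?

$1.87

Cost per mg of iron: carrots $0.5833, hummus $1.1250, canned tuna $1.8125.
With no serving limits, use only carrots: 3.2 mg / 0.6 mg = 5.333 servings × $0.35 = $1.87.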